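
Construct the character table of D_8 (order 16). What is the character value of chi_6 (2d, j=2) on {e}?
Conjugacy classes: {e} of size 1, {r^4} of size 1, {r^1, r^7} of size 2, {r^2, r^6} of size 2, {r^3, r^5} of size 2, {s, sr^2, ...} of size 4, {sr, sr^3, ...} of size 4.
Character table:
  irrep \ class              {e} (size 1)  {r^4} (size 1)  {r^1, r^7} (size 2)  {r^2, r^6} (size 2)  {r^3, r^5} (size 2)  {s, sr^2, ...} (size 4)  {sr, sr^3, ...} (size 4)
  chi_1 (triv)               1             1               1                    1                    1                    1                        1                       
  chi_2 (sign: r->1, s->-1)  1             1               1                    1                    1                    -1                       -1                      
  chi_3 (r->-1, s->1)        1             1               -1                   1                    -1                   1                        -1                      
  chi_4 (r->-1, s->-1)       1             1               -1                   1                    -1                   -1                       1                       
  chi_5 (2d, j=1)            2             -2              sqrt(2)              0                    -sqrt(2)             0                        0                       
  chi_6 (2d, j=2)            2             2               0                    -2                   0                    0                        0                       
  chi_7 (2d, j=3)            2             -2              -sqrt(2)             0                    sqrt(2)              0                        0                       

Spot check: chi_6 (2d, j=2) on {e} = 2.

Reasoning: D_8 has order 2*8 = 16 with 7 conjugacy classes, hence 7 irreducibles. Sum of squared dims 1 + 1 + 1 + 1 + 4 + 4 + 4 = 16 = |G|. Linear characters come from the abelianisation; the 2-dimensional irreps have character r^k -> 2*cos(2*pi*j*k/8), reflections -> 0.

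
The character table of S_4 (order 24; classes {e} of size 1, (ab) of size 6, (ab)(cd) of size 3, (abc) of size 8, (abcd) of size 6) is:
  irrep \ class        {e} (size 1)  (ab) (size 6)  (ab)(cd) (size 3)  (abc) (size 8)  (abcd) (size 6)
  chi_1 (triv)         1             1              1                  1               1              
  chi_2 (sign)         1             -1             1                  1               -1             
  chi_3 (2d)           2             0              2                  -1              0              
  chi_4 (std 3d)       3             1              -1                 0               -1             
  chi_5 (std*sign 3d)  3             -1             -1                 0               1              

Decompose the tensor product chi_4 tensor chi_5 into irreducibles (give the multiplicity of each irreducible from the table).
chi_4 tensor chi_5 = chi_2 + chi_3 + chi_4 + chi_5 (all other irreducibles have multiplicity 0).

Why: The character of a tensor product is the pointwise product (chi_4 * chi_5)(C) = chi_4(C) * chi_5(C):
  {e}: (3)*(3), (ab): (1)*(-1), (ab)(cd): (-1)*(-1), (abc): (0)*(0), (abcd): (-1)*(1)
so (chi_4 * chi_5) takes values
  {e} -> 9, (ab) -> -1, (ab)(cd) -> 1, (abc) -> 0, (abcd) -> -1.
Now take the inner product of this character with each irreducible chi from the table, <chi_4*chi_5, chi> = (1/24) sum_C |C| (chi_4*chi_5)(C) conj(chi(C)):
  <chi_4*chi_5, chi_1> = (1/24)[1*(9)*conj(1) + 6*(-1)*conj(1) + 3*(1)*conj(1) + 8*(0)*conj(1) + 6*(-1)*conj(1)]
      = (1/24)[(9) + (-6) + (3) + (0) + (-6)] = 0/24 = 0
  <chi_4*chi_5, chi_2> = (1/24)[1*(9)*conj(1) + 6*(-1)*conj(-1) + 3*(1)*conj(1) + 8*(0)*conj(1) + 6*(-1)*conj(-1)]
      = (1/24)[(9) + (6) + (3) + (0) + (6)] = 24/24 = 1
  <chi_4*chi_5, chi_3> = (1/24)[1*(9)*conj(2) + 6*(-1)*conj(0) + 3*(1)*conj(2) + 8*(0)*conj(-1) + 6*(-1)*conj(0)]
      = (1/24)[(18) + (0) + (6) + (0) + (0)] = 24/24 = 1
  <chi_4*chi_5, chi_4> = (1/24)[1*(9)*conj(3) + 6*(-1)*conj(1) + 3*(1)*conj(-1) + 8*(0)*conj(0) + 6*(-1)*conj(-1)]
      = (1/24)[(27) + (-6) + (-3) + (0) + (6)] = 24/24 = 1
  <chi_4*chi_5, chi_5> = (1/24)[1*(9)*conj(3) + 6*(-1)*conj(-1) + 3*(1)*conj(-1) + 8*(0)*conj(0) + 6*(-1)*conj(1)]
      = (1/24)[(27) + (6) + (-3) + (0) + (-6)] = 24/24 = 1
Hence the multiplicities are chi_2: 1, chi_3: 1, chi_4: 1, chi_5: 1. Dimension check: dim(chi_4)*dim(chi_5) = 3*3 = 9 and sum (mult * dim) = 1*1 + 1*2 + 1*3 + 1*3 = 9.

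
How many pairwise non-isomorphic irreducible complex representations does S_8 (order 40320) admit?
22

Derivation: The number of irreducible complex representations of a finite group equals its number of conjugacy classes. Conjugacy classes in S_8 correspond to cycle types, i.e. partitions of 8; there are p(8) = 22 of them, so S_8 (order 40320) has exactly 22 irreducible complex representations.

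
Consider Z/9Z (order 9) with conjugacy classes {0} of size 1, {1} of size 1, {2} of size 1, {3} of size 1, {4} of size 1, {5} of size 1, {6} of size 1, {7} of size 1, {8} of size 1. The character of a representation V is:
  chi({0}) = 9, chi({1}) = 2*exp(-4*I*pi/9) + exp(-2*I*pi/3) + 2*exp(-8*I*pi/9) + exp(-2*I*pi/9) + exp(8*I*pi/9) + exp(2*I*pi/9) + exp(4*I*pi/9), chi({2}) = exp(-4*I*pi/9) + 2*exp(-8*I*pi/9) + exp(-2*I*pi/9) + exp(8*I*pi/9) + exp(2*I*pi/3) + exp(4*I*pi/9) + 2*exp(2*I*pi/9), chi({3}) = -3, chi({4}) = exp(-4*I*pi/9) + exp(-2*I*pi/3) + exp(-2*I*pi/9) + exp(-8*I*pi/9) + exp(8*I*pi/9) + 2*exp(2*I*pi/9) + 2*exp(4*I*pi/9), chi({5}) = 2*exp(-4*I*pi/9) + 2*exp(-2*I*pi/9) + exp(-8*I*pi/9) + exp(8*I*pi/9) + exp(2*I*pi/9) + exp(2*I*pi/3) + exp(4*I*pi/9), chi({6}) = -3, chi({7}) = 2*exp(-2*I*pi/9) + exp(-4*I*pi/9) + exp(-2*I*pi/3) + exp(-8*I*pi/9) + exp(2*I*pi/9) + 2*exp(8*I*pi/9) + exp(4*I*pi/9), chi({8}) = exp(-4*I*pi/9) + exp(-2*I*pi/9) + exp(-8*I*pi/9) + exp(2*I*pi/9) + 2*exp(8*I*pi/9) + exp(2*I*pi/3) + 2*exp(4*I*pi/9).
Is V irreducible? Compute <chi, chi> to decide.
Not irreducible (reducible): <chi, chi> = 13 > 1.

Solution. <chi, chi> = (1/|G|) sum_C |C| * |chi(C)|^2 = (1/9)[1*|9|^2 + 1*|2*exp(-4*I*pi/9) + exp(-2*I*pi/3) + 2*exp(-8*I*pi/9) + exp(-2*I*pi/9) + exp(8*I*pi/9) + exp(2*I*pi/9) + exp(4*I*pi/9)|^2 + 1*|exp(-4*I*pi/9) + 2*exp(-8*I*pi/9) + exp(-2*I*pi/9) + exp(8*I*pi/9) + exp(2*I*pi/3) + exp(4*I*pi/9) + 2*exp(2*I*pi/9)|^2 + 1*|-3|^2 + 1*|exp(-4*I*pi/9) + exp(-2*I*pi/3) + exp(-2*I*pi/9) + exp(-8*I*pi/9) + exp(8*I*pi/9) + 2*exp(2*I*pi/9) + 2*exp(4*I*pi/9)|^2 + 1*|2*exp(-4*I*pi/9) + 2*exp(-2*I*pi/9) + exp(-8*I*pi/9) + exp(8*I*pi/9) + exp(2*I*pi/9) + exp(2*I*pi/3) + exp(4*I*pi/9)|^2 + 1*|-3|^2 + 1*|2*exp(-2*I*pi/9) + exp(-4*I*pi/9) + exp(-2*I*pi/3) + exp(-8*I*pi/9) + exp(2*I*pi/9) + 2*exp(8*I*pi/9) + exp(4*I*pi/9)|^2 + 1*|exp(-4*I*pi/9) + exp(-2*I*pi/9) + exp(-8*I*pi/9) + exp(2*I*pi/9) + 2*exp(8*I*pi/9) + exp(2*I*pi/3) + 2*exp(4*I*pi/9)|^2]
  = (1/9)[(81) + (13 + 10*exp(-2*I*pi/3) + 8*exp(-4*I*pi/9) + 9*exp(-2*I*pi/9) + 7*exp(-8*I*pi/9) + 7*exp(8*I*pi/9) + 9*exp(2*I*pi/9) + 8*exp(4*I*pi/9) + 10*exp(2*I*pi/3)) + (13 + 9*exp(-4*I*pi/9) + 10*exp(-2*I*pi/3) + 7*exp(-2*I*pi/9) + 8*exp(-8*I*pi/9) + 8*exp(8*I*pi/9) + 7*exp(2*I*pi/9) + 10*exp(2*I*pi/3) + 9*exp(4*I*pi/9)) + (9) + (13 + 10*exp(-2*I*pi/3) + 7*exp(-4*I*pi/9) + 8*exp(-2*I*pi/9) + 9*exp(-8*I*pi/9) + 9*exp(8*I*pi/9) + 8*exp(2*I*pi/9) + 7*exp(4*I*pi/9) + 10*exp(2*I*pi/3)) + (13 + 10*exp(-2*I*pi/3) + 7*exp(-4*I*pi/9) + 8*exp(-2*I*pi/9) + 9*exp(-8*I*pi/9) + 9*exp(8*I*pi/9) + 8*exp(2*I*pi/9) + 7*exp(4*I*pi/9) + 10*exp(2*I*pi/3)) + (9) + (13 + 9*exp(-4*I*pi/9) + 10*exp(-2*I*pi/3) + 7*exp(-2*I*pi/9) + 8*exp(-8*I*pi/9) + 8*exp(8*I*pi/9) + 7*exp(2*I*pi/9) + 10*exp(2*I*pi/3) + 9*exp(4*I*pi/9)) + (13 + 10*exp(-2*I*pi/3) + 8*exp(-4*I*pi/9) + 9*exp(-2*I*pi/9) + 7*exp(-8*I*pi/9) + 7*exp(8*I*pi/9) + 9*exp(2*I*pi/9) + 8*exp(4*I*pi/9) + 10*exp(2*I*pi/3))] = 117/9 = 13.
(Exp terms are combined using exp(i*s)*conj(exp(i*t)) = exp(i*(s-t)), and sums of them are collapsed using the identity that for every m > 1 the m distinct m-th roots of unity sum to 0, e.g. 1 + exp(2*I*pi/3) + exp(-2*I*pi/3) = 0.)
A character is irreducible iff <chi, chi> = 1, so this representation is reducible.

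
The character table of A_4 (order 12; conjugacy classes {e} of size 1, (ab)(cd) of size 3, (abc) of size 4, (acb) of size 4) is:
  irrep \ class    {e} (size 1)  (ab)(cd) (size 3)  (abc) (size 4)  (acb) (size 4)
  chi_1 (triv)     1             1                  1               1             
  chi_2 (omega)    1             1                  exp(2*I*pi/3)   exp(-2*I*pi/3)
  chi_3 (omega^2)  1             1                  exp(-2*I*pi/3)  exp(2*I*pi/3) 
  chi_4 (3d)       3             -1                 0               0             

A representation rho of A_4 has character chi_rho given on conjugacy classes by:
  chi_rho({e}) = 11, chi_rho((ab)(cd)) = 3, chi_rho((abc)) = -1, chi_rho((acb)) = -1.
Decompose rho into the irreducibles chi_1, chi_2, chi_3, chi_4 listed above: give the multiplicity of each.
Multiplicities: chi_1: 1, chi_2: 2, chi_3: 2, chi_4: 2.

Proof sketch: Use <chi_rho, chi> = (1/|G|) sum_C |C| * chi_rho(C) * conj(chi(C)) with |G| = 12 for each irreducible chi in the table:
  <chi_rho, chi_1> = (1/12)[1*(11)*conj(1) + 3*(3)*conj(1) + 4*(-1)*conj(1) + 4*(-1)*conj(1)]
      = (1/12)[(11) + (9) + (-4) + (-4)] = 12/12 = 1
  <chi_rho, chi_2> = (1/12)[1*(11)*conj(1) + 3*(3)*conj(1) + 4*(-1)*conj(exp(2*I*pi/3)) + 4*(-1)*conj(exp(-2*I*pi/3))]
      = (1/12)[(11) + (9) + (8 + 4*exp(-2*I*pi/3) + 8*exp(2*I*pi/3)) + (8 + 8*exp(-2*I*pi/3) + 4*exp(2*I*pi/3))] = 24/12 = 2
  <chi_rho, chi_3> = (1/12)[1*(11)*conj(1) + 3*(3)*conj(1) + 4*(-1)*conj(exp(-2*I*pi/3)) + 4*(-1)*conj(exp(2*I*pi/3))]
      = (1/12)[(11) + (9) + (8 + 8*exp(-2*I*pi/3) + 4*exp(2*I*pi/3)) + (8 + 4*exp(-2*I*pi/3) + 8*exp(2*I*pi/3))] = 24/12 = 2
  <chi_rho, chi_4> = (1/12)[1*(11)*conj(3) + 3*(3)*conj(-1) + 4*(-1)*conj(0) + 4*(-1)*conj(0)]
      = (1/12)[(33) + (-9) + (0) + (0)] = 24/12 = 2
(Exp terms are combined using exp(i*s)*conj(exp(i*t)) = exp(i*(s-t)), and sums of them are collapsed using the identity that for every m > 1 the m distinct m-th roots of unity sum to 0, e.g. 1 + exp(2*I*pi/3) + exp(-2*I*pi/3) = 0.)
Dimension check: dim(rho) = sum (mult * dim) = 1*1 + 2*1 + 2*1 + 2*3 = 11 = chi_rho(e) = 11.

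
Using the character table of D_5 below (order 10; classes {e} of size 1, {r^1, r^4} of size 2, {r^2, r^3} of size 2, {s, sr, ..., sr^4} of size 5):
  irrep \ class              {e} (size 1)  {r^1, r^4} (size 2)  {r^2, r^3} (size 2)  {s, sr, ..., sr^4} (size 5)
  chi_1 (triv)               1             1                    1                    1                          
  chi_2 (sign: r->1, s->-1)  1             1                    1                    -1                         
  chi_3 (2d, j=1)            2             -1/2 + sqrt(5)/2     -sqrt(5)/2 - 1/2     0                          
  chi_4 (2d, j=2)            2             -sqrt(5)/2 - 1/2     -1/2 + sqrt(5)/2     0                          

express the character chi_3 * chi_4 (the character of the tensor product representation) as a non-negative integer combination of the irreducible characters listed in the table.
chi_3 tensor chi_4 = chi_3 + chi_4 (all other irreducibles have multiplicity 0).

Details: The character of a tensor product is the pointwise product (chi_3 * chi_4)(C) = chi_3(C) * chi_4(C):
  {e}: (2)*(2), {r^1, r^4}: (-1/2 + sqrt(5)/2)*(-sqrt(5)/2 - 1/2), {r^2, r^3}: (-sqrt(5)/2 - 1/2)*(-1/2 + sqrt(5)/2), {s, sr, ..., sr^4}: (0)*(0)
so (chi_3 * chi_4) takes values
  {e} -> 4, {r^1, r^4} -> -1, {r^2, r^3} -> -1, {s, sr, ..., sr^4} -> 0.
Now take the inner product of this character with each irreducible chi from the table, <chi_3*chi_4, chi> = (1/10) sum_C |C| (chi_3*chi_4)(C) conj(chi(C)):
  <chi_3*chi_4, chi_1> = (1/10)[1*(4)*conj(1) + 2*(-1)*conj(1) + 2*(-1)*conj(1) + 5*(0)*conj(1)]
      = (1/10)[(4) + (-2) + (-2) + (0)] = 0/10 = 0
  <chi_3*chi_4, chi_2> = (1/10)[1*(4)*conj(1) + 2*(-1)*conj(1) + 2*(-1)*conj(1) + 5*(0)*conj(-1)]
      = (1/10)[(4) + (-2) + (-2) + (0)] = 0/10 = 0
  <chi_3*chi_4, chi_3> = (1/10)[1*(4)*conj(2) + 2*(-1)*conj(-1/2 + sqrt(5)/2) + 2*(-1)*conj(-sqrt(5)/2 - 1/2) + 5*(0)*conj(0)]
      = (1/10)[(8) + (1 - sqrt(5)) + (1 + sqrt(5)) + (0)] = 10/10 = 1
  <chi_3*chi_4, chi_4> = (1/10)[1*(4)*conj(2) + 2*(-1)*conj(-sqrt(5)/2 - 1/2) + 2*(-1)*conj(-1/2 + sqrt(5)/2) + 5*(0)*conj(0)]
      = (1/10)[(8) + (1 + sqrt(5)) + (1 - sqrt(5)) + (0)] = 10/10 = 1
Hence the multiplicities are chi_3: 1, chi_4: 1. Dimension check: dim(chi_3)*dim(chi_4) = 2*2 = 4 and sum (mult * dim) = 1*2 + 1*2 = 4.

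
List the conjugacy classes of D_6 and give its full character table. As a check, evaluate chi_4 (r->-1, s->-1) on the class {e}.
Conjugacy classes: {e} of size 1, {r^3} of size 1, {r^1, r^5} of size 2, {r^2, r^4} of size 2, {s, sr^2, ...} of size 3, {sr, sr^3, ...} of size 3.
Character table:
  irrep \ class              {e} (size 1)  {r^3} (size 1)  {r^1, r^5} (size 2)  {r^2, r^4} (size 2)  {s, sr^2, ...} (size 3)  {sr, sr^3, ...} (size 3)
  chi_1 (triv)               1             1               1                    1                    1                        1                       
  chi_2 (sign: r->1, s->-1)  1             1               1                    1                    -1                       -1                      
  chi_3 (r->-1, s->1)        1             -1              -1                   1                    1                        -1                      
  chi_4 (r->-1, s->-1)       1             -1              -1                   1                    -1                       1                       
  chi_5 (2d, j=1)            2             -2              1                    -1                   0                        0                       
  chi_6 (2d, j=2)            2             2               -1                   -1                   0                        0                       

Spot check: chi_4 (r->-1, s->-1) on {e} = 1.

D_6 has order 2*6 = 12 with 6 conjugacy classes, hence 6 irreducibles. Sum of squared dims 1 + 1 + 1 + 1 + 4 + 4 = 12 = |G|. Linear characters come from the abelianisation; the 2-dimensional irreps have character r^k -> 2*cos(2*pi*j*k/6), reflections -> 0.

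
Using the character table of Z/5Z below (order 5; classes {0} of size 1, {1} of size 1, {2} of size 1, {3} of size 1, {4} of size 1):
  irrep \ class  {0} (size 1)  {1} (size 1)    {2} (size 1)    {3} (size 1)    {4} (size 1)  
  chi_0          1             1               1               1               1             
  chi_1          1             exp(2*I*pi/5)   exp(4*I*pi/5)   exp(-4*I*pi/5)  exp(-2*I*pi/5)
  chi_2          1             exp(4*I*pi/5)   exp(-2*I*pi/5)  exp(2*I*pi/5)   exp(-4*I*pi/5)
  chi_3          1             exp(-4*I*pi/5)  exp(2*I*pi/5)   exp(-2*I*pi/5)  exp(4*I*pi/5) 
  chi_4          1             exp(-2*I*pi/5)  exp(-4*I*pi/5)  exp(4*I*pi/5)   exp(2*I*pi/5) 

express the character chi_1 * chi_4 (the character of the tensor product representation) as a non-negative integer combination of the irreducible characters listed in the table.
chi_1 tensor chi_4 = chi_0 (all other irreducibles have multiplicity 0).

Argument: The character of a tensor product is the pointwise product (chi_1 * chi_4)(C) = chi_1(C) * chi_4(C):
  {0}: (1)*(1), {1}: (exp(2*I*pi/5))*(exp(-2*I*pi/5)), {2}: (exp(4*I*pi/5))*(exp(-4*I*pi/5)), {3}: (exp(-4*I*pi/5))*(exp(4*I*pi/5)), {4}: (exp(-2*I*pi/5))*(exp(2*I*pi/5))
so (chi_1 * chi_4) takes values
  {0} -> 1, {1} -> 1, {2} -> 1, {3} -> 1, {4} -> 1.
Now take the inner product of this character with each irreducible chi from the table, <chi_1*chi_4, chi> = (1/5) sum_C |C| (chi_1*chi_4)(C) conj(chi(C)):
  <chi_1*chi_4, chi_0> = (1/5)[1*(1)*conj(1) + 1*(1)*conj(1) + 1*(1)*conj(1) + 1*(1)*conj(1) + 1*(1)*conj(1)]
      = (1/5)[(1) + (1) + (1) + (1) + (1)] = 5/5 = 1
  <chi_1*chi_4, chi_1> = (1/5)[1*(1)*conj(1) + 1*(1)*conj(exp(2*I*pi/5)) + 1*(1)*conj(exp(4*I*pi/5)) + 1*(1)*conj(exp(-4*I*pi/5)) + 1*(1)*conj(exp(-2*I*pi/5))]
      = (1/5)[(1) + (exp(-2*I*pi/5)) + (exp(-4*I*pi/5)) + (exp(4*I*pi/5)) + (exp(2*I*pi/5))] = 0/5 = 0
  <chi_1*chi_4, chi_2> = (1/5)[1*(1)*conj(1) + 1*(1)*conj(exp(4*I*pi/5)) + 1*(1)*conj(exp(-2*I*pi/5)) + 1*(1)*conj(exp(2*I*pi/5)) + 1*(1)*conj(exp(-4*I*pi/5))]
      = (1/5)[(1) + (exp(-4*I*pi/5)) + (exp(2*I*pi/5)) + (exp(-2*I*pi/5)) + (exp(4*I*pi/5))] = 0/5 = 0
  <chi_1*chi_4, chi_3> = (1/5)[1*(1)*conj(1) + 1*(1)*conj(exp(-4*I*pi/5)) + 1*(1)*conj(exp(2*I*pi/5)) + 1*(1)*conj(exp(-2*I*pi/5)) + 1*(1)*conj(exp(4*I*pi/5))]
      = (1/5)[(1) + (exp(4*I*pi/5)) + (exp(-2*I*pi/5)) + (exp(2*I*pi/5)) + (exp(-4*I*pi/5))] = 0/5 = 0
  <chi_1*chi_4, chi_4> = (1/5)[1*(1)*conj(1) + 1*(1)*conj(exp(-2*I*pi/5)) + 1*(1)*conj(exp(-4*I*pi/5)) + 1*(1)*conj(exp(4*I*pi/5)) + 1*(1)*conj(exp(2*I*pi/5))]
      = (1/5)[(1) + (exp(2*I*pi/5)) + (exp(4*I*pi/5)) + (exp(-4*I*pi/5)) + (exp(-2*I*pi/5))] = 0/5 = 0
(Exp terms are combined using exp(i*s)*conj(exp(i*t)) = exp(i*(s-t)), and sums of them are collapsed using the identity that for every m > 1 the m distinct m-th roots of unity sum to 0, e.g. 1 + exp(2*I*pi/3) + exp(-2*I*pi/3) = 0.)
Hence the multiplicities are chi_0: 1. Dimension check: dim(chi_1)*dim(chi_4) = 1*1 = 1 and sum (mult * dim) = 1*1 = 1.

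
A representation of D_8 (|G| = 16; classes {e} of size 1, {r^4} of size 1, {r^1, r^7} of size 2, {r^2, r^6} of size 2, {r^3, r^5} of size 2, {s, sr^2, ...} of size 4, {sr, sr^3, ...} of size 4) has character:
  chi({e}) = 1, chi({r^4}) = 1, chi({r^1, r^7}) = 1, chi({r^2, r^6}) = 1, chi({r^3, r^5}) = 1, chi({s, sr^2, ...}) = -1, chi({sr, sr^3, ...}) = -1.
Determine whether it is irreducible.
Irreducible: <chi, chi> = 1.

Derivation: <chi, chi> = (1/|G|) sum_C |C| * |chi(C)|^2 = (1/16)[1*|1|^2 + 1*|1|^2 + 2*|1|^2 + 2*|1|^2 + 2*|1|^2 + 4*|-1|^2 + 4*|-1|^2]
  = (1/16)[(1) + (1) + (2) + (2) + (2) + (4) + (4)] = 16/16 = 1.
A character is irreducible iff <chi, chi> = 1, so this representation is irreducible.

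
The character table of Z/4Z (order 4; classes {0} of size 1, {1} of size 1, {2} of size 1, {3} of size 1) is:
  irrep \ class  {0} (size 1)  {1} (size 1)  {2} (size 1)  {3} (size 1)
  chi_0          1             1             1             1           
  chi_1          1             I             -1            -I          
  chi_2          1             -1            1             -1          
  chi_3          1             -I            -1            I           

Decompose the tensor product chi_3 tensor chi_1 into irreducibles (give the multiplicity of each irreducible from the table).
chi_3 tensor chi_1 = chi_0 (all other irreducibles have multiplicity 0).

Justification: The character of a tensor product is the pointwise product (chi_3 * chi_1)(C) = chi_3(C) * chi_1(C):
  {0}: (1)*(1), {1}: (-I)*(I), {2}: (-1)*(-1), {3}: (I)*(-I)
so (chi_3 * chi_1) takes values
  {0} -> 1, {1} -> 1, {2} -> 1, {3} -> 1.
Now take the inner product of this character with each irreducible chi from the table, <chi_3*chi_1, chi> = (1/4) sum_C |C| (chi_3*chi_1)(C) conj(chi(C)):
  <chi_3*chi_1, chi_0> = (1/4)[1*(1)*conj(1) + 1*(1)*conj(1) + 1*(1)*conj(1) + 1*(1)*conj(1)]
      = (1/4)[(1) + (1) + (1) + (1)] = 4/4 = 1
  <chi_3*chi_1, chi_1> = (1/4)[1*(1)*conj(1) + 1*(1)*conj(I) + 1*(1)*conj(-1) + 1*(1)*conj(-I)]
      = (1/4)[(1) + (-I) + (-1) + (I)] = 0/4 = 0
  <chi_3*chi_1, chi_2> = (1/4)[1*(1)*conj(1) + 1*(1)*conj(-1) + 1*(1)*conj(1) + 1*(1)*conj(-1)]
      = (1/4)[(1) + (-1) + (1) + (-1)] = 0/4 = 0
  <chi_3*chi_1, chi_3> = (1/4)[1*(1)*conj(1) + 1*(1)*conj(-I) + 1*(1)*conj(-1) + 1*(1)*conj(I)]
      = (1/4)[(1) + (I) + (-1) + (-I)] = 0/4 = 0
(Exp terms are combined using exp(i*s)*conj(exp(i*t)) = exp(i*(s-t)), and sums of them are collapsed using the identity that for every m > 1 the m distinct m-th roots of unity sum to 0, e.g. 1 + exp(2*I*pi/3) + exp(-2*I*pi/3) = 0.)
Hence the multiplicities are chi_0: 1. Dimension check: dim(chi_3)*dim(chi_1) = 1*1 = 1 and sum (mult * dim) = 1*1 = 1.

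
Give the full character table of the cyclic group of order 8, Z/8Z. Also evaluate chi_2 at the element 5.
Character table of Z/8Z (irreps indexed chi_0,...,chi_7 with chi_k(m) = zeta_8^(k*m), zeta_8 = exp(2*pi*i/8)):
  irrep \ class  {0} (size 1)  {1} (size 1)    {2} (size 1)  {3} (size 1)    {4} (size 1)  {5} (size 1)    {6} (size 1)  {7} (size 1)  
  chi_0          1             1               1             1               1             1               1             1             
  chi_1          1             exp(I*pi/4)     I             exp(3*I*pi/4)   -1            exp(-3*I*pi/4)  -I            exp(-I*pi/4)  
  chi_2          1             I               -1            -I              1             I               -1            -I            
  chi_3          1             exp(3*I*pi/4)   -I            exp(I*pi/4)     -1            exp(-I*pi/4)    I             exp(-3*I*pi/4)
  chi_4          1             -1              1             -1              1             -1              1             -1            
  chi_5          1             exp(-3*I*pi/4)  I             exp(-I*pi/4)    -1            exp(I*pi/4)     -I            exp(3*I*pi/4) 
  chi_6          1             -I              -1            I               1             -I              -1            I             
  chi_7          1             exp(-I*pi/4)    -I            exp(-3*I*pi/4)  -1            exp(3*I*pi/4)   I             exp(I*pi/4)   

Spot check: chi_2(5) = zeta_8^(2*5) = zeta_8^10 = I.

Details: Z/8Z is abelian, so all 8 irreducible complex representations are 1-dimensional. They are given by chi_k(m) = zeta_8^(k*m) for k = 0,...,7. Row orthogonality: sum_m chi_k(m) conj(chi_l(m)) = 8 * [k = l].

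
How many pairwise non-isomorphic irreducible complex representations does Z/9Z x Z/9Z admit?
81

The number of irreducible complex representations of a finite group equals its number of conjugacy classes. Z/9Z x Z/9Z is abelian of order 81, so every element is its own conjugacy class: 81 classes, so Z/9Z x Z/9Z (order 81) has exactly 81 irreducible complex representations.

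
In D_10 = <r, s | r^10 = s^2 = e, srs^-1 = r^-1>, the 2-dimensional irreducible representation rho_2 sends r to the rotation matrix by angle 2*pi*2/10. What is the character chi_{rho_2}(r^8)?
chi_{rho_2}(r^8) = 2*cos(2*pi*2*8/10) = -sqrt(5)/2 - 1/2

Justification: rho_2(r^8) is rotation by angle 2*pi*2*8/10, whose trace is 2*cos(2*pi*2*8/10) = -sqrt(5)/2 - 1/2.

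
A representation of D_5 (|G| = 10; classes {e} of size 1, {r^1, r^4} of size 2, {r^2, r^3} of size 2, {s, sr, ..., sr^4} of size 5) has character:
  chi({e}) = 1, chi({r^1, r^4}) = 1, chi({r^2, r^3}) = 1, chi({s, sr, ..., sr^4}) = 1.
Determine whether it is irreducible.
Irreducible: <chi, chi> = 1.

Explanation: <chi, chi> = (1/|G|) sum_C |C| * |chi(C)|^2 = (1/10)[1*|1|^2 + 2*|1|^2 + 2*|1|^2 + 5*|1|^2]
  = (1/10)[(1) + (2) + (2) + (5)] = 10/10 = 1.
A character is irreducible iff <chi, chi> = 1, so this representation is irreducible.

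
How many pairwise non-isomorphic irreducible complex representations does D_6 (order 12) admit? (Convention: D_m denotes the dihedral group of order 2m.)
6

Explanation: The number of irreducible complex representations of a finite group equals its number of conjugacy classes. D_6 has 6 conjugacy classes (n/2 + 3 for n even), so D_6 (order 12) has exactly 6 irreducible complex representations.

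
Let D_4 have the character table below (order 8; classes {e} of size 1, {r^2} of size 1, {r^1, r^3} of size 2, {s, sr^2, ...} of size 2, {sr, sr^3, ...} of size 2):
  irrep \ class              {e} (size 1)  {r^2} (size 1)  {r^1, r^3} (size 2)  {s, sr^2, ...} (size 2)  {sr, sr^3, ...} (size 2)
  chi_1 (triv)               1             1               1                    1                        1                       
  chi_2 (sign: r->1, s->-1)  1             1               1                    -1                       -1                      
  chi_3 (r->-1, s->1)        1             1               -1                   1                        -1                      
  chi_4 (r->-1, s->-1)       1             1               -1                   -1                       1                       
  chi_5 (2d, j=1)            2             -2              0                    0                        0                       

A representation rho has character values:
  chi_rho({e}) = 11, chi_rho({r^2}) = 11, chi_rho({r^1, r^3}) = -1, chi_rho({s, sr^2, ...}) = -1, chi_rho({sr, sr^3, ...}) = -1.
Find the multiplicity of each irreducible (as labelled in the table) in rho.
Multiplicities: chi_1: 2, chi_2: 3, chi_3: 3, chi_4: 3, chi_5: 0.

Use <chi_rho, chi> = (1/|G|) sum_C |C| * chi_rho(C) * conj(chi(C)) with |G| = 8 for each irreducible chi in the table:
  <chi_rho, chi_1> = (1/8)[1*(11)*conj(1) + 1*(11)*conj(1) + 2*(-1)*conj(1) + 2*(-1)*conj(1) + 2*(-1)*conj(1)]
      = (1/8)[(11) + (11) + (-2) + (-2) + (-2)] = 16/8 = 2
  <chi_rho, chi_2> = (1/8)[1*(11)*conj(1) + 1*(11)*conj(1) + 2*(-1)*conj(1) + 2*(-1)*conj(-1) + 2*(-1)*conj(-1)]
      = (1/8)[(11) + (11) + (-2) + (2) + (2)] = 24/8 = 3
  <chi_rho, chi_3> = (1/8)[1*(11)*conj(1) + 1*(11)*conj(1) + 2*(-1)*conj(-1) + 2*(-1)*conj(1) + 2*(-1)*conj(-1)]
      = (1/8)[(11) + (11) + (2) + (-2) + (2)] = 24/8 = 3
  <chi_rho, chi_4> = (1/8)[1*(11)*conj(1) + 1*(11)*conj(1) + 2*(-1)*conj(-1) + 2*(-1)*conj(-1) + 2*(-1)*conj(1)]
      = (1/8)[(11) + (11) + (2) + (2) + (-2)] = 24/8 = 3
  <chi_rho, chi_5> = (1/8)[1*(11)*conj(2) + 1*(11)*conj(-2) + 2*(-1)*conj(0) + 2*(-1)*conj(0) + 2*(-1)*conj(0)]
      = (1/8)[(22) + (-22) + (0) + (0) + (0)] = 0/8 = 0
Dimension check: dim(rho) = sum (mult * dim) = 2*1 + 3*1 + 3*1 + 3*1 + 0*2 = 11 = chi_rho(e) = 11.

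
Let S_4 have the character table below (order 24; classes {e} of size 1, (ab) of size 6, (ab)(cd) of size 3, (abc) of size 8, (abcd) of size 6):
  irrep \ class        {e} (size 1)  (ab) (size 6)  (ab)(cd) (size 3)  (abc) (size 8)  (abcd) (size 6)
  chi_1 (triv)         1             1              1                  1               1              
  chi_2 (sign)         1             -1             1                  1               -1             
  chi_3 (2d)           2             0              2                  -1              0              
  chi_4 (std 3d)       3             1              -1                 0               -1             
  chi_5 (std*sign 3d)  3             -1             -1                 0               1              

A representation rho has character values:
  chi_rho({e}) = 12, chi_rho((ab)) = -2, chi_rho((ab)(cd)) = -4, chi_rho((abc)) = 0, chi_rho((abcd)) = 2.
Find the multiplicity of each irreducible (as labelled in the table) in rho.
Multiplicities: chi_1: 0, chi_2: 0, chi_3: 0, chi_4: 1, chi_5: 3.

Explanation: Use <chi_rho, chi> = (1/|G|) sum_C |C| * chi_rho(C) * conj(chi(C)) with |G| = 24 for each irreducible chi in the table:
  <chi_rho, chi_1> = (1/24)[1*(12)*conj(1) + 6*(-2)*conj(1) + 3*(-4)*conj(1) + 8*(0)*conj(1) + 6*(2)*conj(1)]
      = (1/24)[(12) + (-12) + (-12) + (0) + (12)] = 0/24 = 0
  <chi_rho, chi_2> = (1/24)[1*(12)*conj(1) + 6*(-2)*conj(-1) + 3*(-4)*conj(1) + 8*(0)*conj(1) + 6*(2)*conj(-1)]
      = (1/24)[(12) + (12) + (-12) + (0) + (-12)] = 0/24 = 0
  <chi_rho, chi_3> = (1/24)[1*(12)*conj(2) + 6*(-2)*conj(0) + 3*(-4)*conj(2) + 8*(0)*conj(-1) + 6*(2)*conj(0)]
      = (1/24)[(24) + (0) + (-24) + (0) + (0)] = 0/24 = 0
  <chi_rho, chi_4> = (1/24)[1*(12)*conj(3) + 6*(-2)*conj(1) + 3*(-4)*conj(-1) + 8*(0)*conj(0) + 6*(2)*conj(-1)]
      = (1/24)[(36) + (-12) + (12) + (0) + (-12)] = 24/24 = 1
  <chi_rho, chi_5> = (1/24)[1*(12)*conj(3) + 6*(-2)*conj(-1) + 3*(-4)*conj(-1) + 8*(0)*conj(0) + 6*(2)*conj(1)]
      = (1/24)[(36) + (12) + (12) + (0) + (12)] = 72/24 = 3
Dimension check: dim(rho) = sum (mult * dim) = 0*1 + 0*1 + 0*2 + 1*3 + 3*3 = 12 = chi_rho(e) = 12.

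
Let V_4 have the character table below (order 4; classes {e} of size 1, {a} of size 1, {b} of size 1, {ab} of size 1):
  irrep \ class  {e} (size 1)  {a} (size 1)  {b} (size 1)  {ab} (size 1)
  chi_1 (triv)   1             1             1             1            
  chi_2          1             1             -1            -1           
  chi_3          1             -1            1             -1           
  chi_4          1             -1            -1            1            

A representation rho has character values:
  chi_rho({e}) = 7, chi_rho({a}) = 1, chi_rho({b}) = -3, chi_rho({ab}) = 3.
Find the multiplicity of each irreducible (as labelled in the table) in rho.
Multiplicities: chi_1: 2, chi_2: 2, chi_3: 0, chi_4: 3.

Use <chi_rho, chi> = (1/|G|) sum_C |C| * chi_rho(C) * conj(chi(C)) with |G| = 4 for each irreducible chi in the table:
  <chi_rho, chi_1> = (1/4)[1*(7)*conj(1) + 1*(1)*conj(1) + 1*(-3)*conj(1) + 1*(3)*conj(1)]
      = (1/4)[(7) + (1) + (-3) + (3)] = 8/4 = 2
  <chi_rho, chi_2> = (1/4)[1*(7)*conj(1) + 1*(1)*conj(1) + 1*(-3)*conj(-1) + 1*(3)*conj(-1)]
      = (1/4)[(7) + (1) + (3) + (-3)] = 8/4 = 2
  <chi_rho, chi_3> = (1/4)[1*(7)*conj(1) + 1*(1)*conj(-1) + 1*(-3)*conj(1) + 1*(3)*conj(-1)]
      = (1/4)[(7) + (-1) + (-3) + (-3)] = 0/4 = 0
  <chi_rho, chi_4> = (1/4)[1*(7)*conj(1) + 1*(1)*conj(-1) + 1*(-3)*conj(-1) + 1*(3)*conj(1)]
      = (1/4)[(7) + (-1) + (3) + (3)] = 12/4 = 3
Dimension check: dim(rho) = sum (mult * dim) = 2*1 + 2*1 + 0*1 + 3*1 = 7 = chi_rho(e) = 7.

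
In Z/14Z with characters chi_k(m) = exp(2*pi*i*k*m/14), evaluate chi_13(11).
chi_13(11) = zeta_14^143 = exp(3*I*pi/7)

Reasoning: chi_13(11) = zeta_14^(13*11) = zeta_14^143. Since zeta_14^14 = 1, this equals zeta_14^3 = exp(2*pi*i*3/14) = exp(3*I*pi/7).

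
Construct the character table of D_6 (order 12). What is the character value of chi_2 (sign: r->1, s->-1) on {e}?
Conjugacy classes: {e} of size 1, {r^3} of size 1, {r^1, r^5} of size 2, {r^2, r^4} of size 2, {s, sr^2, ...} of size 3, {sr, sr^3, ...} of size 3.
Character table:
  irrep \ class              {e} (size 1)  {r^3} (size 1)  {r^1, r^5} (size 2)  {r^2, r^4} (size 2)  {s, sr^2, ...} (size 3)  {sr, sr^3, ...} (size 3)
  chi_1 (triv)               1             1               1                    1                    1                        1                       
  chi_2 (sign: r->1, s->-1)  1             1               1                    1                    -1                       -1                      
  chi_3 (r->-1, s->1)        1             -1              -1                   1                    1                        -1                      
  chi_4 (r->-1, s->-1)       1             -1              -1                   1                    -1                       1                       
  chi_5 (2d, j=1)            2             -2              1                    -1                   0                        0                       
  chi_6 (2d, j=2)            2             2               -1                   -1                   0                        0                       

Spot check: chi_2 (sign: r->1, s->-1) on {e} = 1.

Derivation: D_6 has order 2*6 = 12 with 6 conjugacy classes, hence 6 irreducibles. Sum of squared dims 1 + 1 + 1 + 1 + 4 + 4 = 12 = |G|. Linear characters come from the abelianisation; the 2-dimensional irreps have character r^k -> 2*cos(2*pi*j*k/6), reflections -> 0.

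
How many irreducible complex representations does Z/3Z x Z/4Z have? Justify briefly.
12

Working: The number of irreducible complex representations of a finite group equals its number of conjugacy classes. Z/3Z x Z/4Z is abelian of order 12, so every element is its own conjugacy class: 12 classes, so Z/3Z x Z/4Z (order 12) has exactly 12 irreducible complex representations.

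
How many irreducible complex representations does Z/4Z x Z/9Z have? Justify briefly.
36

Why: The number of irreducible complex representations of a finite group equals its number of conjugacy classes. Z/4Z x Z/9Z is abelian of order 36, so every element is its own conjugacy class: 36 classes, so Z/4Z x Z/9Z (order 36) has exactly 36 irreducible complex representations.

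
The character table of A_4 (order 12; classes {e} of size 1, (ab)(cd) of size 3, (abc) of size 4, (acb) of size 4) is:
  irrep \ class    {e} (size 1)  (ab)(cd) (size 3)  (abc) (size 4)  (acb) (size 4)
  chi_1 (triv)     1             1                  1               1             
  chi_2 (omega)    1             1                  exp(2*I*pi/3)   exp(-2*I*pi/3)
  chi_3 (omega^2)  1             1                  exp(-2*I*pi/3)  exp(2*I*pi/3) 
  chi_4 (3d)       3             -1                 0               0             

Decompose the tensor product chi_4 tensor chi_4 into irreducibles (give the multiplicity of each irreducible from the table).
chi_4 tensor chi_4 = chi_1 + chi_2 + chi_3 + 2*chi_4 (all other irreducibles have multiplicity 0).

Proof sketch: The character of a tensor product is the pointwise product (chi_4 * chi_4)(C) = chi_4(C) * chi_4(C):
  {e}: (3)*(3), (ab)(cd): (-1)*(-1), (abc): (0)*(0), (acb): (0)*(0)
so (chi_4 * chi_4) takes values
  {e} -> 9, (ab)(cd) -> 1, (abc) -> 0, (acb) -> 0.
Now take the inner product of this character with each irreducible chi from the table, <chi_4*chi_4, chi> = (1/12) sum_C |C| (chi_4*chi_4)(C) conj(chi(C)):
  <chi_4*chi_4, chi_1> = (1/12)[1*(9)*conj(1) + 3*(1)*conj(1) + 4*(0)*conj(1) + 4*(0)*conj(1)]
      = (1/12)[(9) + (3) + (0) + (0)] = 12/12 = 1
  <chi_4*chi_4, chi_2> = (1/12)[1*(9)*conj(1) + 3*(1)*conj(1) + 4*(0)*conj(exp(2*I*pi/3)) + 4*(0)*conj(exp(-2*I*pi/3))]
      = (1/12)[(9) + (3) + (0) + (0)] = 12/12 = 1
  <chi_4*chi_4, chi_3> = (1/12)[1*(9)*conj(1) + 3*(1)*conj(1) + 4*(0)*conj(exp(-2*I*pi/3)) + 4*(0)*conj(exp(2*I*pi/3))]
      = (1/12)[(9) + (3) + (0) + (0)] = 12/12 = 1
  <chi_4*chi_4, chi_4> = (1/12)[1*(9)*conj(3) + 3*(1)*conj(-1) + 4*(0)*conj(0) + 4*(0)*conj(0)]
      = (1/12)[(27) + (-3) + (0) + (0)] = 24/12 = 2
(Exp terms are combined using exp(i*s)*conj(exp(i*t)) = exp(i*(s-t)), and sums of them are collapsed using the identity that for every m > 1 the m distinct m-th roots of unity sum to 0, e.g. 1 + exp(2*I*pi/3) + exp(-2*I*pi/3) = 0.)
Hence the multiplicities are chi_1: 1, chi_2: 1, chi_3: 1, chi_4: 2. Dimension check: dim(chi_4)*dim(chi_4) = 3*3 = 9 and sum (mult * dim) = 1*1 + 1*1 + 1*1 + 2*3 = 9.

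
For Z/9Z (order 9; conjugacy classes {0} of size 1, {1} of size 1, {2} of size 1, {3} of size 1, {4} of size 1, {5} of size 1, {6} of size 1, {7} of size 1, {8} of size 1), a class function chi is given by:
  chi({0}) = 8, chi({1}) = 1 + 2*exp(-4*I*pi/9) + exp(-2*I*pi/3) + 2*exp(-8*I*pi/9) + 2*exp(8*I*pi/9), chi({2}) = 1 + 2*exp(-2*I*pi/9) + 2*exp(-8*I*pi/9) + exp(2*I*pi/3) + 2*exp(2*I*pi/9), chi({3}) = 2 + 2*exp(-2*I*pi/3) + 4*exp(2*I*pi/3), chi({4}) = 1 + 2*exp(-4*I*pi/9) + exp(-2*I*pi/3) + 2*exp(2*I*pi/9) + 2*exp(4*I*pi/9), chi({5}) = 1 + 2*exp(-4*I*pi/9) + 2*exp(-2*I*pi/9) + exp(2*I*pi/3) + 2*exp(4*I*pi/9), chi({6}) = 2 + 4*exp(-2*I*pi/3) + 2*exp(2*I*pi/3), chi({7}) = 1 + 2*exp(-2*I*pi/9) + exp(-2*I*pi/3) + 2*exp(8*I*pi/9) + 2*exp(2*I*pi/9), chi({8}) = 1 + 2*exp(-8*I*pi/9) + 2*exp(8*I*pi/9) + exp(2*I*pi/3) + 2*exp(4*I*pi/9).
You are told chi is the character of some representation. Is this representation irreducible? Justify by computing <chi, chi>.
Not irreducible (reducible): <chi, chi> = 14 > 1.

Justification: <chi, chi> = (1/|G|) sum_C |C| * |chi(C)|^2 = (1/9)[1*|8|^2 + 1*|1 + 2*exp(-4*I*pi/9) + exp(-2*I*pi/3) + 2*exp(-8*I*pi/9) + 2*exp(8*I*pi/9)|^2 + 1*|1 + 2*exp(-2*I*pi/9) + 2*exp(-8*I*pi/9) + exp(2*I*pi/3) + 2*exp(2*I*pi/9)|^2 + 1*|2 + 2*exp(-2*I*pi/3) + 4*exp(2*I*pi/3)|^2 + 1*|1 + 2*exp(-4*I*pi/9) + exp(-2*I*pi/3) + 2*exp(2*I*pi/9) + 2*exp(4*I*pi/9)|^2 + 1*|1 + 2*exp(-4*I*pi/9) + 2*exp(-2*I*pi/9) + exp(2*I*pi/3) + 2*exp(4*I*pi/9)|^2 + 1*|2 + 4*exp(-2*I*pi/3) + 2*exp(2*I*pi/3)|^2 + 1*|1 + 2*exp(-2*I*pi/9) + exp(-2*I*pi/3) + 2*exp(8*I*pi/9) + 2*exp(2*I*pi/9)|^2 + 1*|1 + 2*exp(-8*I*pi/9) + 2*exp(8*I*pi/9) + exp(2*I*pi/3) + 2*exp(4*I*pi/9)|^2]
  = (1/9)[(64) + (14 + 8*exp(-4*I*pi/9) + 8*exp(-2*I*pi/9) + 5*exp(-2*I*pi/3) + 4*exp(-8*I*pi/9) + 4*exp(8*I*pi/9) + 5*exp(2*I*pi/3) + 8*exp(2*I*pi/9) + 8*exp(4*I*pi/9)) + (14 + 8*exp(-4*I*pi/9) + 5*exp(-2*I*pi/3) + 8*exp(-8*I*pi/9) + 4*exp(-2*I*pi/9) + 4*exp(2*I*pi/9) + 8*exp(8*I*pi/9) + 5*exp(2*I*pi/3) + 8*exp(4*I*pi/9)) + (4) + (14 + 8*exp(-2*I*pi/9) + 5*exp(-2*I*pi/3) + 4*exp(-4*I*pi/9) + 8*exp(-8*I*pi/9) + 8*exp(8*I*pi/9) + 4*exp(4*I*pi/9) + 5*exp(2*I*pi/3) + 8*exp(2*I*pi/9)) + (14 + 8*exp(-2*I*pi/9) + 5*exp(-2*I*pi/3) + 4*exp(-4*I*pi/9) + 8*exp(-8*I*pi/9) + 8*exp(8*I*pi/9) + 4*exp(4*I*pi/9) + 5*exp(2*I*pi/3) + 8*exp(2*I*pi/9)) + (4) + (14 + 8*exp(-4*I*pi/9) + 5*exp(-2*I*pi/3) + 8*exp(-8*I*pi/9) + 4*exp(-2*I*pi/9) + 4*exp(2*I*pi/9) + 8*exp(8*I*pi/9) + 5*exp(2*I*pi/3) + 8*exp(4*I*pi/9)) + (14 + 8*exp(-4*I*pi/9) + 8*exp(-2*I*pi/9) + 5*exp(-2*I*pi/3) + 4*exp(-8*I*pi/9) + 4*exp(8*I*pi/9) + 5*exp(2*I*pi/3) + 8*exp(2*I*pi/9) + 8*exp(4*I*pi/9))] = 126/9 = 14.
(Exp terms are combined using exp(i*s)*conj(exp(i*t)) = exp(i*(s-t)), and sums of them are collapsed using the identity that for every m > 1 the m distinct m-th roots of unity sum to 0, e.g. 1 + exp(2*I*pi/3) + exp(-2*I*pi/3) = 0.)
A character is irreducible iff <chi, chi> = 1, so this representation is reducible.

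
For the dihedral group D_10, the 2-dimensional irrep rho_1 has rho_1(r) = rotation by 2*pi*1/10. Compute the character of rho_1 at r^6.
chi_{rho_1}(r^6) = 2*cos(2*pi*1*6/10) = -sqrt(5)/2 - 1/2

Why: rho_1(r^6) is rotation by angle 2*pi*1*6/10, whose trace is 2*cos(2*pi*1*6/10) = -sqrt(5)/2 - 1/2.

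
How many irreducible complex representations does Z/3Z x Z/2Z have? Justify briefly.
6

The number of irreducible complex representations of a finite group equals its number of conjugacy classes. Z/3Z x Z/2Z is abelian of order 6, so every element is its own conjugacy class: 6 classes, so Z/3Z x Z/2Z (order 6) has exactly 6 irreducible complex representations.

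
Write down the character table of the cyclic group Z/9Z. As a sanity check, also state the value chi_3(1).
Character table of Z/9Z (irreps indexed chi_0,...,chi_8 with chi_k(m) = zeta_9^(k*m), zeta_9 = exp(2*pi*i/9)):
  irrep \ class  {0} (size 1)  {1} (size 1)    {2} (size 1)    {3} (size 1)    {4} (size 1)    {5} (size 1)    {6} (size 1)    {7} (size 1)    {8} (size 1)  
  chi_0          1             1               1               1               1               1               1               1               1             
  chi_1          1             exp(2*I*pi/9)   exp(4*I*pi/9)   exp(2*I*pi/3)   exp(8*I*pi/9)   exp(-8*I*pi/9)  exp(-2*I*pi/3)  exp(-4*I*pi/9)  exp(-2*I*pi/9)
  chi_2          1             exp(4*I*pi/9)   exp(8*I*pi/9)   exp(-2*I*pi/3)  exp(-2*I*pi/9)  exp(2*I*pi/9)   exp(2*I*pi/3)   exp(-8*I*pi/9)  exp(-4*I*pi/9)
  chi_3          1             exp(2*I*pi/3)   exp(-2*I*pi/3)  1               exp(2*I*pi/3)   exp(-2*I*pi/3)  1               exp(2*I*pi/3)   exp(-2*I*pi/3)
  chi_4          1             exp(8*I*pi/9)   exp(-2*I*pi/9)  exp(2*I*pi/3)   exp(-4*I*pi/9)  exp(4*I*pi/9)   exp(-2*I*pi/3)  exp(2*I*pi/9)   exp(-8*I*pi/9)
  chi_5          1             exp(-8*I*pi/9)  exp(2*I*pi/9)   exp(-2*I*pi/3)  exp(4*I*pi/9)   exp(-4*I*pi/9)  exp(2*I*pi/3)   exp(-2*I*pi/9)  exp(8*I*pi/9) 
  chi_6          1             exp(-2*I*pi/3)  exp(2*I*pi/3)   1               exp(-2*I*pi/3)  exp(2*I*pi/3)   1               exp(-2*I*pi/3)  exp(2*I*pi/3) 
  chi_7          1             exp(-4*I*pi/9)  exp(-8*I*pi/9)  exp(2*I*pi/3)   exp(2*I*pi/9)   exp(-2*I*pi/9)  exp(-2*I*pi/3)  exp(8*I*pi/9)   exp(4*I*pi/9) 
  chi_8          1             exp(-2*I*pi/9)  exp(-4*I*pi/9)  exp(-2*I*pi/3)  exp(-8*I*pi/9)  exp(8*I*pi/9)   exp(2*I*pi/3)   exp(4*I*pi/9)   exp(2*I*pi/9) 

Spot check: chi_3(1) = zeta_9^(3*1) = zeta_9^3 = exp(2*I*pi/3).

Reasoning: Z/9Z is abelian, so all 9 irreducible complex representations are 1-dimensional. They are given by chi_k(m) = zeta_9^(k*m) for k = 0,...,8. Row orthogonality: sum_m chi_k(m) conj(chi_l(m)) = 9 * [k = l].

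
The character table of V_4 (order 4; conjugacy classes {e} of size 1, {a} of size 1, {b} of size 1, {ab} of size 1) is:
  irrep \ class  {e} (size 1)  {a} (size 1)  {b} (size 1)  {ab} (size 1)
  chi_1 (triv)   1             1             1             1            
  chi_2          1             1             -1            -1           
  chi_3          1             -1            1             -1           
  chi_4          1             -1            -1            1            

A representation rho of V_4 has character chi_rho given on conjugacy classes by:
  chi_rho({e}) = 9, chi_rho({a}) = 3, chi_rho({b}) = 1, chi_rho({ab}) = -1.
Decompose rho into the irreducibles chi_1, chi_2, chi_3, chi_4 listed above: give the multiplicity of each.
Multiplicities: chi_1: 3, chi_2: 3, chi_3: 2, chi_4: 1.

Derivation: Use <chi_rho, chi> = (1/|G|) sum_C |C| * chi_rho(C) * conj(chi(C)) with |G| = 4 for each irreducible chi in the table:
  <chi_rho, chi_1> = (1/4)[1*(9)*conj(1) + 1*(3)*conj(1) + 1*(1)*conj(1) + 1*(-1)*conj(1)]
      = (1/4)[(9) + (3) + (1) + (-1)] = 12/4 = 3
  <chi_rho, chi_2> = (1/4)[1*(9)*conj(1) + 1*(3)*conj(1) + 1*(1)*conj(-1) + 1*(-1)*conj(-1)]
      = (1/4)[(9) + (3) + (-1) + (1)] = 12/4 = 3
  <chi_rho, chi_3> = (1/4)[1*(9)*conj(1) + 1*(3)*conj(-1) + 1*(1)*conj(1) + 1*(-1)*conj(-1)]
      = (1/4)[(9) + (-3) + (1) + (1)] = 8/4 = 2
  <chi_rho, chi_4> = (1/4)[1*(9)*conj(1) + 1*(3)*conj(-1) + 1*(1)*conj(-1) + 1*(-1)*conj(1)]
      = (1/4)[(9) + (-3) + (-1) + (-1)] = 4/4 = 1
Dimension check: dim(rho) = sum (mult * dim) = 3*1 + 3*1 + 2*1 + 1*1 = 9 = chi_rho(e) = 9.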